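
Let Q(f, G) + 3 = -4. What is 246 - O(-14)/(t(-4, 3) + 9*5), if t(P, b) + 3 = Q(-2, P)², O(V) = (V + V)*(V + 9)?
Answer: 3178/13 ≈ 244.46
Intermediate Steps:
Q(f, G) = -7 (Q(f, G) = -3 - 4 = -7)
O(V) = 2*V*(9 + V) (O(V) = (2*V)*(9 + V) = 2*V*(9 + V))
t(P, b) = 46 (t(P, b) = -3 + (-7)² = -3 + 49 = 46)
246 - O(-14)/(t(-4, 3) + 9*5) = 246 - 2*(-14)*(9 - 14)/(46 + 9*5) = 246 - 2*(-14)*(-5)/(46 + 45) = 246 - 140/91 = 246 - 1*20/13 = 246 - 20/13 = 3178/13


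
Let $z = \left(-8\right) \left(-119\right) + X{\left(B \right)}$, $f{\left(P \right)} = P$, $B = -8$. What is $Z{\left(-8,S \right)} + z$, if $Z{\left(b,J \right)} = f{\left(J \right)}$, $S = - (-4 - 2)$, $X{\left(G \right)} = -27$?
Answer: $931$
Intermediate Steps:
$S = 6$ ($S = \left(-1\right) \left(-6\right) = 6$)
$Z{\left(b,J \right)} = J$
$z = 925$ ($z = \left(-8\right) \left(-119\right) - 27 = 952 - 27 = 925$)
$Z{\left(-8,S \right)} + z = 6 + 925 = 931$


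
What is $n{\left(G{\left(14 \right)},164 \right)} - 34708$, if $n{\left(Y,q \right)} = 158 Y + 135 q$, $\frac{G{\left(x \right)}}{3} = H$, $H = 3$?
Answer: $-11146$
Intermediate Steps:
$G{\left(x \right)} = 9$ ($G{\left(x \right)} = 3 \cdot 3 = 9$)
$n{\left(Y,q \right)} = 135 q + 158 Y$
$n{\left(G{\left(14 \right)},164 \right)} - 34708 = \left(135 \cdot 164 + 158 \cdot 9\right) - 34708 = \left(22140 + 1422\right) - 34708 = 23562 - 34708 = -11146$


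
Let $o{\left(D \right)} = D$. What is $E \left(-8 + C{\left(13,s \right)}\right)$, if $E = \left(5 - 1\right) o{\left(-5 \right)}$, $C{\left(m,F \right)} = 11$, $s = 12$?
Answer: $-60$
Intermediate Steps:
$E = -20$ ($E = \left(5 - 1\right) \left(-5\right) = 4 \left(-5\right) = -20$)
$E \left(-8 + C{\left(13,s \right)}\right) = - 20 \left(-8 + 11\right) = \left(-20\right) 3 = -60$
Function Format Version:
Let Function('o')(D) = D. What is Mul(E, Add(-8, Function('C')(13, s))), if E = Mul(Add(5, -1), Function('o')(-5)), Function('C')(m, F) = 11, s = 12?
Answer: -60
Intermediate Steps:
E = -20 (E = Mul(Add(5, -1), -5) = Mul(4, -5) = -20)
Mul(E, Add(-8, Function('C')(13, s))) = Mul(-20, Add(-8, 11)) = Mul(-20, 3) = -60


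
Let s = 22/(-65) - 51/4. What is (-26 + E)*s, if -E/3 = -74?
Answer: -166747/65 ≈ -2565.3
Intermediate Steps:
E = 222 (E = -3*(-74) = 222)
s = -3403/260 (s = 22*(-1/65) - 51*1/4 = -22/65 - 51/4 = -3403/260 ≈ -13.088)
(-26 + E)*s = (-26 + 222)*(-3403/260) = 196*(-3403/260) = -166747/65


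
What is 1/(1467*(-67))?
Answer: -1/98289 ≈ -1.0174e-5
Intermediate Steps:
1/(1467*(-67)) = 1/(-98289) = -1/98289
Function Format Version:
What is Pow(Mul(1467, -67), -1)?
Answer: Rational(-1, 98289) ≈ -1.0174e-5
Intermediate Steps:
Pow(Mul(1467, -67), -1) = Pow(-98289, -1) = Rational(-1, 98289)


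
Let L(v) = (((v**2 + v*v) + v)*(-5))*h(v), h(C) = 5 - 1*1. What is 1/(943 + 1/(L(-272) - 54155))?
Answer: 3008075/2836614724 ≈ 0.0010604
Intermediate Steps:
h(C) = 4 (h(C) = 5 - 1 = 4)
L(v) = -40*v**2 - 20*v (L(v) = (((v**2 + v*v) + v)*(-5))*4 = (((v**2 + v**2) + v)*(-5))*4 = ((2*v**2 + v)*(-5))*4 = ((v + 2*v**2)*(-5))*4 = (-10*v**2 - 5*v)*4 = -40*v**2 - 20*v)
1/(943 + 1/(L(-272) - 54155)) = 1/(943 + 1/(-20*(-272)*(1 + 2*(-272)) - 54155)) = 1/(943 + 1/(-20*(-272)*(1 - 544) - 54155)) = 1/(943 + 1/(-20*(-272)*(-543) - 54155)) = 1/(943 + 1/(-2953920 - 54155)) = 1/(943 + 1/(-3008075)) = 1/(943 - 1/3008075) = 1/(2836614724/3008075) = 3008075/2836614724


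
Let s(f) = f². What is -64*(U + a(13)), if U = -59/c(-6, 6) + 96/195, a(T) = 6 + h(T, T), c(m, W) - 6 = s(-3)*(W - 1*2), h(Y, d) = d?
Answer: -1580128/1365 ≈ -1157.6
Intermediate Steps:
c(m, W) = -12 + 9*W (c(m, W) = 6 + (-3)²*(W - 1*2) = 6 + 9*(W - 2) = 6 + 9*(-2 + W) = 6 + (-18 + 9*W) = -12 + 9*W)
a(T) = 6 + T
U = -2491/2730 (U = -59/(-12 + 9*6) + 96/195 = -59/(-12 + 54) + 96*(1/195) = -59/42 + 32/65 = -2491/2730 ≈ -0.91245)
-64*(U + a(13)) = -64*(-2491/2730 + (6 + 13)) = -64*(-2491/2730 + 19) = -64*49379/2730 = -1580128/1365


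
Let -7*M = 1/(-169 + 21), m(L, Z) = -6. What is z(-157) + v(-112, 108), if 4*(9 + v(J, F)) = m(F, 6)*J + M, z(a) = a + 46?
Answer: 198913/4144 ≈ 48.000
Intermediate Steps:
z(a) = 46 + a
M = 1/1036 (M = -1/(7*(-169 + 21)) = -⅐/(-148) = -⅐*(-1/148) = 1/1036 ≈ 0.00096525)
v(J, F) = -37295/4144 - 3*J/2 (v(J, F) = -9 + (-6*J + 1/1036)/4 = -9 + (1/1036 - 6*J)/4 = -9 + (1/4144 - 3*J/2) = -37295/4144 - 3*J/2)
z(-157) + v(-112, 108) = (46 - 157) + (-37295/4144 - 3/2*(-112)) = -111 + (-37295/4144 + 168) = -111 + 658897/4144 = 198913/4144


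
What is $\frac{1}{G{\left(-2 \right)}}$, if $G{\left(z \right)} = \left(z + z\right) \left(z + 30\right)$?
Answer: $- \frac{1}{112} \approx -0.0089286$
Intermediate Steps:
$G{\left(z \right)} = 2 z \left(30 + z\right)$
$\frac{1}{G{\left(-2 \right)}} = \frac{1}{2 \left(-2\right) \left(30 - 2\right)} = \frac{1}{2 \left(-2\right) 28} = \frac{1}{-112} = - \frac{1}{112}$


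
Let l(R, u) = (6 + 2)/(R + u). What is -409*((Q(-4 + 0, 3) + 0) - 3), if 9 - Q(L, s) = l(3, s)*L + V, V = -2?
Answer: -16360/3 ≈ -5453.3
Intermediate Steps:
l(R, u) = 8/(R + u)
Q(L, s) = 11 - 8*L/(3 + s) (Q(L, s) = 9 - ((8/(3 + s))*L - 2) = 9 - (8*L/(3 + s) - 2) = 9 - (-2 + 8*L/(3 + s)) = 9 + (2 - 8*L/(3 + s)) = 11 - 8*L/(3 + s))
-409*((Q(-4 + 0, 3) + 0) - 3) = -409*(((33 - 8*(-4 + 0) + 11*3)/(3 + 3) + 0) - 3) = -409*(((33 - 8*(-4) + 33)/6 + 0) - 3) = -409*(((33 + 32 + 33)/6 + 0) - 3) = -409*(((1/6)*98 + 0) - 3) = -409*((49/3 + 0) - 3) = -409*(49/3 - 3) = -409*40/3 = -16360/3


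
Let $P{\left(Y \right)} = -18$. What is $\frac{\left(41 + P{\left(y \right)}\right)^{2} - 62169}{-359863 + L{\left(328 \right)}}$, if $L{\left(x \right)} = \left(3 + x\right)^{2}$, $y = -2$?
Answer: $\frac{30820}{125151} \approx 0.24626$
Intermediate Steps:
$\frac{\left(41 + P{\left(y \right)}\right)^{2} - 62169}{-359863 + L{\left(328 \right)}} = \frac{\left(41 - 18\right)^{2} - 62169}{-359863 + \left(3 + 328\right)^{2}} = \frac{23^{2} - 62169}{-359863 + 331^{2}} = \frac{529 - 62169}{-359863 + 109561} = - \frac{61640}{-250302} = \left(-61640\right) \left(- \frac{1}{250302}\right) = \frac{30820}{125151}$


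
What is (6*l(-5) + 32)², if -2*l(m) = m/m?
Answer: 841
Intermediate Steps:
l(m) = -½ (l(m) = -m/(2*m) = -½*1 = -½)
(6*l(-5) + 32)² = (6*(-½) + 32)² = (-3 + 32)² = 29² = 841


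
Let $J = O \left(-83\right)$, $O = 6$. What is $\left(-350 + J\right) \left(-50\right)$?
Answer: $42400$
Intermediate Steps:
$J = -498$ ($J = 6 \left(-83\right) = -498$)
$\left(-350 + J\right) \left(-50\right) = \left(-350 - 498\right) \left(-50\right) = \left(-848\right) \left(-50\right) = 42400$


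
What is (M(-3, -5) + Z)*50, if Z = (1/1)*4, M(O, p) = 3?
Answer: 350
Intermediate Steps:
Z = 4 (Z = (1*1)*4 = 1*4 = 4)
(M(-3, -5) + Z)*50 = (3 + 4)*50 = 7*50 = 350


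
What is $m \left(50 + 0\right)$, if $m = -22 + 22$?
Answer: $0$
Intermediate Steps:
$m = 0$
$m \left(50 + 0\right) = 0 \left(50 + 0\right) = 0 \cdot 50 = 0$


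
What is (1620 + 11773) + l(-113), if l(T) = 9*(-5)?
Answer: 13348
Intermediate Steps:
l(T) = -45
(1620 + 11773) + l(-113) = (1620 + 11773) - 45 = 13393 - 45 = 13348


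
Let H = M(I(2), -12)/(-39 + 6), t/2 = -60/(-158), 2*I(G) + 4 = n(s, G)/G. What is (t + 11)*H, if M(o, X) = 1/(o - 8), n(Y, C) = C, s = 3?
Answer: 1858/49533 ≈ 0.037510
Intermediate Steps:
I(G) = -3/2 (I(G) = -2 + (G/G)/2 = -2 + (1/2)*1 = -2 + 1/2 = -3/2)
M(o, X) = 1/(-8 + o)
t = 60/79 (t = 2*(-60/(-158)) = 2*(-60*(-1/158)) = 2*(30/79) = 60/79 ≈ 0.75949)
H = 2/627 (H = 1/((-8 - 3/2)*(-39 + 6)) = 1/(-19/2*(-33)) = -2/19*(-1/33) = 2/627 ≈ 0.0031898)
(t + 11)*H = (60/79 + 11)*(2/627) = (929/79)*(2/627) = 1858/49533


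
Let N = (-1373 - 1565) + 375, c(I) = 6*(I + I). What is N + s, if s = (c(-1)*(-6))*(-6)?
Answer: -2995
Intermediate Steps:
c(I) = 12*I (c(I) = 6*(2*I) = 12*I)
N = -2563 (N = -2938 + 375 = -2563)
s = -432 (s = ((12*(-1))*(-6))*(-6) = -12*(-6)*(-6) = 72*(-6) = -432)
N + s = -2563 - 432 = -2995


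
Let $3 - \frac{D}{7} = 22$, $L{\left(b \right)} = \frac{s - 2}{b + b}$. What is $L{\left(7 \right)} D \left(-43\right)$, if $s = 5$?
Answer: $\frac{2451}{2} \approx 1225.5$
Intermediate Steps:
$L{\left(b \right)} = \frac{3}{2 b}$ ($L{\left(b \right)} = \frac{5 - 2}{b + b} = \frac{3}{2 b}$)
$D = -133$ ($D = 21 - 154 = -133$)
$L{\left(7 \right)} D \left(-43\right) = \frac{3}{2 \cdot 7} \left(-133\right) \left(-43\right) = \frac{3}{2} \cdot \frac{1}{7} \left(-133\right) \left(-43\right) = \frac{3}{14} \left(-133\right) \left(-43\right) = \left(- \frac{57}{2}\right) \left(-43\right) = \frac{2451}{2}$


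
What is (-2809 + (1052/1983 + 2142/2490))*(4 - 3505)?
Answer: 2696362828998/274315 ≈ 9.8294e+6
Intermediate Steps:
(-2809 + (1052/1983 + 2142/2490))*(4 - 3505) = (-2809 + (1052*(1/1983) + 2142*(1/2490)))*(-3501) = (-2809 + (1052/1983 + 357/415))*(-3501) = (-2809 + 1144511/822945)*(-3501) = -2310507994/822945*(-3501) = 2696362828998/274315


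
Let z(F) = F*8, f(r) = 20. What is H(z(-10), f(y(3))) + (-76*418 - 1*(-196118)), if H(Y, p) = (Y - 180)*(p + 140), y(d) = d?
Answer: 122750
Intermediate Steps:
z(F) = 8*F
H(Y, p) = (-180 + Y)*(140 + p)
H(z(-10), f(y(3))) + (-76*418 - 1*(-196118)) = (-25200 - 180*20 + 140*(8*(-10)) + (8*(-10))*20) + (-76*418 - 1*(-196118)) = (-25200 - 3600 + 140*(-80) - 80*20) + (-31768 + 196118) = (-25200 - 3600 - 11200 - 1600) + 164350 = -41600 + 164350 = 122750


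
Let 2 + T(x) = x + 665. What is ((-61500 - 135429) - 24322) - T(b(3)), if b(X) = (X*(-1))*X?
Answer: -221905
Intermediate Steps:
b(X) = -X² (b(X) = (-X)*X = -X²)
T(x) = 663 + x (T(x) = -2 + (x + 665) = -2 + (665 + x) = 663 + x)
((-61500 - 135429) - 24322) - T(b(3)) = ((-61500 - 135429) - 24322) - (663 - 1*3²) = (-196929 - 24322) - (663 - 1*9) = -221251 - (663 - 9) = -221251 - 1*654 = -221251 - 654 = -221905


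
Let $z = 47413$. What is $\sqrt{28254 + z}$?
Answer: $\sqrt{75667} \approx 275.08$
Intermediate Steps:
$\sqrt{28254 + z} = \sqrt{28254 + 47413} = \sqrt{75667}$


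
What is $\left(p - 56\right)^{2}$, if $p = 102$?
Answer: $2116$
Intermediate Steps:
$\left(p - 56\right)^{2} = \left(102 - 56\right)^{2} = 46^{2} = 2116$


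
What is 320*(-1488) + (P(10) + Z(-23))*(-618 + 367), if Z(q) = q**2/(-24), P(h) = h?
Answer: -11355301/24 ≈ -4.7314e+5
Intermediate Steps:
Z(q) = -q**2/24
320*(-1488) + (P(10) + Z(-23))*(-618 + 367) = 320*(-1488) + (10 - 1/24*(-23)**2)*(-618 + 367) = -476160 + (10 - 1/24*529)*(-251) = -476160 + (10 - 529/24)*(-251) = -476160 - 289/24*(-251) = -476160 + 72539/24 = -11355301/24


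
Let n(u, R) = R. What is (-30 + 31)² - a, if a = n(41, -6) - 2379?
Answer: 2386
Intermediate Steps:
a = -2385 (a = -6 - 2379 = -2385)
(-30 + 31)² - a = (-30 + 31)² - 1*(-2385) = 1² + 2385 = 1 + 2385 = 2386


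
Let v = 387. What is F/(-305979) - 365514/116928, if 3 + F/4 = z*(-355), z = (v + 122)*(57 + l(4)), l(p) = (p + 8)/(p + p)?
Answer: 9257059685/68539296 ≈ 135.06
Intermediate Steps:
l(p) = (8 + p)/(2*p) (l(p) = (8 + p)/((2*p)) = (8 + p)*(1/(2*p)) = (8 + p)/(2*p))
z = 59553/2 (z = (387 + 122)*(57 + (½)*(8 + 4)/4) = 509*(57 + (½)*(¼)*12) = 509*(57 + 3/2) = 509*(117/2) = 59553/2 ≈ 29777.)
F = -42282642 (F = -12 + 4*((59553/2)*(-355)) = -12 + 4*(-21141315/2) = -12 - 42282630 = -42282642)
F/(-305979) - 365514/116928 = -42282642/(-305979) - 365514/116928 = -42282642*(-1/305979) - 365514*1/116928 = 14094214/101993 - 60919/19488 = 9257059685/68539296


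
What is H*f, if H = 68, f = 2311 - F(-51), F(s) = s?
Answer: 160616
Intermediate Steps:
f = 2362 (f = 2311 - 1*(-51) = 2311 + 51 = 2362)
H*f = 68*2362 = 160616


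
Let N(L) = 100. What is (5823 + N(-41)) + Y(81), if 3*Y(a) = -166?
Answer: 17603/3 ≈ 5867.7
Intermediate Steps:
Y(a) = -166/3 (Y(a) = (1/3)*(-166) = -166/3)
(5823 + N(-41)) + Y(81) = (5823 + 100) - 166/3 = 5923 - 166/3 = 17603/3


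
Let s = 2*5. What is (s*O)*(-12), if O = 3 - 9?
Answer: 720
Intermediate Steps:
O = -6
s = 10
(s*O)*(-12) = (10*(-6))*(-12) = -60*(-12) = 720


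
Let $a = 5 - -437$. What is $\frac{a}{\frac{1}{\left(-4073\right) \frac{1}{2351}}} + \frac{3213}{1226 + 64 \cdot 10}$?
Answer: $- \frac{1117247531}{1462322} \approx -764.02$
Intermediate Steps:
$a = 442$ ($a = 5 + 437 = 442$)
$\frac{a}{\frac{1}{\left(-4073\right) \frac{1}{2351}}} + \frac{3213}{1226 + 64 \cdot 10} = \frac{442}{\frac{1}{\left(-4073\right) \frac{1}{2351}}} + \frac{3213}{1226 + 64 \cdot 10} = \frac{442}{\frac{1}{\left(-4073\right) \frac{1}{2351}}} + \frac{3213}{1226 + 640} = \frac{442}{\frac{1}{- \frac{4073}{2351}}} + \frac{3213}{1866} = \frac{442}{- \frac{2351}{4073}} + 3213 \cdot \frac{1}{1866} = 442 \left(- \frac{4073}{2351}\right) + \frac{1071}{622} = - \frac{1800266}{2351} + \frac{1071}{622} = - \frac{1117247531}{1462322}$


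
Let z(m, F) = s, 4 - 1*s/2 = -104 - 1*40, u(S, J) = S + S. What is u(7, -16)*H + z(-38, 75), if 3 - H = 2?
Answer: 310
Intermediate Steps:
H = 1 (H = 3 - 1*2 = 3 - 2 = 1)
u(S, J) = 2*S
s = 296 (s = 8 - 2*(-104 - 1*40) = 8 - 2*(-104 - 40) = 8 - 2*(-144) = 8 + 288 = 296)
z(m, F) = 296
u(7, -16)*H + z(-38, 75) = (2*7)*1 + 296 = 14*1 + 296 = 14 + 296 = 310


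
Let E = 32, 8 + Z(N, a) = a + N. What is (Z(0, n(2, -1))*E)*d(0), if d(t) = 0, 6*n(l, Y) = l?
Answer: 0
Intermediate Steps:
n(l, Y) = l/6
Z(N, a) = -8 + N + a (Z(N, a) = -8 + (a + N) = -8 + (N + a) = -8 + N + a)
(Z(0, n(2, -1))*E)*d(0) = ((-8 + 0 + (1/6)*2)*32)*0 = ((-8 + 0 + 1/3)*32)*0 = -23/3*32*0 = -736/3*0 = 0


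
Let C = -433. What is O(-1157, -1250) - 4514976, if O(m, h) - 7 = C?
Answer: -4515402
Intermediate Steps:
O(m, h) = -426 (O(m, h) = 7 - 433 = -426)
O(-1157, -1250) - 4514976 = -426 - 4514976 = -4515402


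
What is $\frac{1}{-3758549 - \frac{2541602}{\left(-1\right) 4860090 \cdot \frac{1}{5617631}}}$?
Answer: $- \frac{2430045}{1994552112274} \approx -1.2183 \cdot 10^{-6}$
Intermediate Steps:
$\frac{1}{-3758549 - \frac{2541602}{\left(-1\right) 4860090 \cdot \frac{1}{5617631}}} = \frac{1}{-3758549 - \frac{2541602}{\left(-4860090\right) \frac{1}{5617631}}} = \frac{1}{-3758549 - \frac{2541602}{- \frac{4860090}{5617631}}} = \frac{1}{-3758549 - - \frac{7138891092431}{2430045}} = \frac{1}{-3758549 + \frac{7138891092431}{2430045}} = \frac{1}{- \frac{1994552112274}{2430045}} = - \frac{2430045}{1994552112274}$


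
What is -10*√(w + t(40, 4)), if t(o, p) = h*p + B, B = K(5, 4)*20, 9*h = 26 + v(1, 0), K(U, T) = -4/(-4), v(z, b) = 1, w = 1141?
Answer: -10*√1173 ≈ -342.49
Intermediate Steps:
K(U, T) = 1 (K(U, T) = -4*(-¼) = 1)
h = 3 (h = (26 + 1)/9 = (⅑)*27 = 3)
B = 20 (B = 1*20 = 20)
t(o, p) = 20 + 3*p (t(o, p) = 3*p + 20 = 20 + 3*p)
-10*√(w + t(40, 4)) = -10*√(1141 + (20 + 3*4)) = -10*√(1141 + (20 + 12)) = -10*√(1141 + 32) = -10*√1173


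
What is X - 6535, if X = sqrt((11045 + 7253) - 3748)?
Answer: -6535 + 5*sqrt(582) ≈ -6414.4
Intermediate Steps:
X = 5*sqrt(582) (X = sqrt(18298 - 3748) = sqrt(14550) = 5*sqrt(582) ≈ 120.62)
X - 6535 = 5*sqrt(582) - 6535 = -6535 + 5*sqrt(582)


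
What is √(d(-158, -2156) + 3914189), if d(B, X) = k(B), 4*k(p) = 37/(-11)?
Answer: 3*√210496341/22 ≈ 1978.4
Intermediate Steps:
k(p) = -37/44 (k(p) = (37/(-11))/4 = (37*(-1/11))/4 = (¼)*(-37/11) = -37/44)
d(B, X) = -37/44
√(d(-158, -2156) + 3914189) = √(-37/44 + 3914189) = √(172224279/44) = 3*√210496341/22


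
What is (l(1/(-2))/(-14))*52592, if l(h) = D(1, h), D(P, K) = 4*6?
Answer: -631104/7 ≈ -90158.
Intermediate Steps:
D(P, K) = 24
l(h) = 24
(l(1/(-2))/(-14))*52592 = (24/(-14))*52592 = (24*(-1/14))*52592 = -12/7*52592 = -631104/7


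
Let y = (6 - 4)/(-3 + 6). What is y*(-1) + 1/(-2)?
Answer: -7/6 ≈ -1.1667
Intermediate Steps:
y = ⅔ (y = 2/3 = 2*(⅓) = ⅔ ≈ 0.66667)
y*(-1) + 1/(-2) = (⅔)*(-1) + 1/(-2) = -⅔ - ½ = -7/6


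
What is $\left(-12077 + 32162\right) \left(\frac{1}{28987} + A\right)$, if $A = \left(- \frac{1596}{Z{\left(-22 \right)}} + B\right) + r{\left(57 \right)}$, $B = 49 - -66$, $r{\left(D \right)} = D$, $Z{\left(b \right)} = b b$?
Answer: $\frac{11884530538920}{3507427} \approx 3.3884 \cdot 10^{6}$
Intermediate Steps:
$Z{\left(b \right)} = b^{2}$
$B = 115$ ($B = 49 + 66 = 115$)
$A = \frac{20413}{121}$ ($A = \left(- \frac{1596}{\left(-22\right)^{2}} + 115\right) + 57 = \left(- \frac{1596}{484} + 115\right) + 57 = \left(\left(-1596\right) \frac{1}{484} + 115\right) + 57 = \left(- \frac{399}{121} + 115\right) + 57 = \frac{13516}{121} + 57 = \frac{20413}{121} \approx 168.7$)
$\left(-12077 + 32162\right) \left(\frac{1}{28987} + A\right) = \left(-12077 + 32162\right) \left(\frac{1}{28987} + \frac{20413}{121}\right) = 20085 \left(\frac{1}{28987} + \frac{20413}{121}\right) = 20085 \cdot \frac{591711752}{3507427} = \frac{11884530538920}{3507427}$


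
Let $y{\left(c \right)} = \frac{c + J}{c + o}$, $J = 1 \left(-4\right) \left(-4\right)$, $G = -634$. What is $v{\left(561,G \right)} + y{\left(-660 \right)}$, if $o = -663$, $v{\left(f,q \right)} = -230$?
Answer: $- \frac{43378}{189} \approx -229.51$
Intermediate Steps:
$J = 16$ ($J = \left(-4\right) \left(-4\right) = 16$)
$y{\left(c \right)} = \frac{16 + c}{-663 + c}$ ($y{\left(c \right)} = \frac{c + 16}{c - 663} = \frac{16 + c}{-663 + c}$)
$v{\left(561,G \right)} + y{\left(-660 \right)} = -230 + \frac{16 - 660}{-663 - 660} = -230 + \frac{1}{-1323} \left(-644\right) = -230 - - \frac{92}{189} = -230 + \frac{92}{189} = - \frac{43378}{189}$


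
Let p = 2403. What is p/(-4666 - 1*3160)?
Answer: -2403/7826 ≈ -0.30705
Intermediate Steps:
p/(-4666 - 1*3160) = 2403/(-4666 - 1*3160) = 2403/(-4666 - 3160) = 2403/(-7826) = 2403*(-1/7826) = -2403/7826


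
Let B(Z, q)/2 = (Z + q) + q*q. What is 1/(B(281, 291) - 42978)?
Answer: 1/127528 ≈ 7.8414e-6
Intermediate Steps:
B(Z, q) = 2*Z + 2*q + 2*q**2 (B(Z, q) = 2*((Z + q) + q*q) = 2*((Z + q) + q**2) = 2*(Z + q + q**2) = 2*Z + 2*q + 2*q**2)
1/(B(281, 291) - 42978) = 1/((2*281 + 2*291 + 2*291**2) - 42978) = 1/((562 + 582 + 2*84681) - 42978) = 1/((562 + 582 + 169362) - 42978) = 1/(170506 - 42978) = 1/127528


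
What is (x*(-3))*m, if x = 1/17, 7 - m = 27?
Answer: 60/17 ≈ 3.5294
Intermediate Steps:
m = -20 (m = 7 - 1*27 = 7 - 27 = -20)
x = 1/17 ≈ 0.058824
(x*(-3))*m = ((1/17)*(-3))*(-20) = -3/17*(-20) = 60/17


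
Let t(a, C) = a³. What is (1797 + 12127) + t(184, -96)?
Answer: 6243428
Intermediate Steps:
(1797 + 12127) + t(184, -96) = (1797 + 12127) + 184³ = 13924 + 6229504 = 6243428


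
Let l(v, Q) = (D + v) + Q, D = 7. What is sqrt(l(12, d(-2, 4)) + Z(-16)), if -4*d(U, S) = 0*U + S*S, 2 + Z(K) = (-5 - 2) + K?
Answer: I*sqrt(10) ≈ 3.1623*I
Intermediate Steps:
Z(K) = -9 + K (Z(K) = -2 + ((-5 - 2) + K) = -2 + (-7 + K) = -9 + K)
d(U, S) = -S**2/4 (d(U, S) = -(0*U + S*S)/4 = -(0 + S**2)/4 = -S**2/4)
l(v, Q) = 7 + Q + v (l(v, Q) = (7 + v) + Q = 7 + Q + v)
sqrt(l(12, d(-2, 4)) + Z(-16)) = sqrt((7 - 1/4*4**2 + 12) + (-9 - 16)) = sqrt((7 - 1/4*16 + 12) - 25) = sqrt((7 - 4 + 12) - 25) = sqrt(15 - 25) = sqrt(-10) = I*sqrt(10)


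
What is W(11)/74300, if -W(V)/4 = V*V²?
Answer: -1331/18575 ≈ -0.071655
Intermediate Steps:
W(V) = -4*V³ (W(V) = -4*V*V² = -4*V³)
W(11)/74300 = -4*11³/74300 = -4*1331*(1/74300) = -5324*1/74300 = -1331/18575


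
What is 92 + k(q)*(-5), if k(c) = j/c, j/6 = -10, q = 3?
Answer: 192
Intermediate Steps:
j = -60 (j = 6*(-10) = -60)
k(c) = -60/c
92 + k(q)*(-5) = 92 - 60/3*(-5) = 92 - 60*1/3*(-5) = 92 - 20*(-5) = 92 + 100 = 192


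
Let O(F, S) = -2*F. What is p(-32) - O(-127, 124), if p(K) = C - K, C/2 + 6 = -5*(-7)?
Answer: -164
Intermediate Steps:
C = 58 (C = -12 + 2*(-5*(-7)) = -12 + 2*35 = -12 + 70 = 58)
p(K) = 58 - K
p(-32) - O(-127, 124) = (58 - 1*(-32)) - (-2)*(-127) = (58 + 32) - 1*254 = 90 - 254 = -164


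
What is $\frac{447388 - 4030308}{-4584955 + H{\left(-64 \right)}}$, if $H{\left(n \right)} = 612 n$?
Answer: $\frac{3582920}{4624123} \approx 0.77483$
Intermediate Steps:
$\frac{447388 - 4030308}{-4584955 + H{\left(-64 \right)}} = \frac{447388 - 4030308}{-4584955 + 612 \left(-64\right)} = - \frac{3582920}{-4584955 - 39168} = - \frac{3582920}{-4624123} = \left(-3582920\right) \left(- \frac{1}{4624123}\right) = \frac{3582920}{4624123}$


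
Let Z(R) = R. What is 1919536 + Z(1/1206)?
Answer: 2314960417/1206 ≈ 1.9195e+6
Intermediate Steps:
1919536 + Z(1/1206) = 1919536 + 1/1206 = 2314960417/1206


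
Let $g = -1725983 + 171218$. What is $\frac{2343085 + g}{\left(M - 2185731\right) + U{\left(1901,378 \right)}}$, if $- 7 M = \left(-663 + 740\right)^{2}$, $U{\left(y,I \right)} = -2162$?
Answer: $- \frac{39416}{109437} \approx -0.36017$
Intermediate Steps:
$g = -1554765$
$M = -847$ ($M = - \frac{\left(-663 + 740\right)^{2}}{7} = - \frac{77^{2}}{7} = \left(- \frac{1}{7}\right) 5929 = -847$)
$\frac{2343085 + g}{\left(M - 2185731\right) + U{\left(1901,378 \right)}} = \frac{2343085 - 1554765}{\left(-847 - 2185731\right) - 2162} = \frac{788320}{\left(-847 - 2185731\right) - 2162} = \frac{788320}{-2186578 - 2162} = \frac{788320}{-2188740} = 788320 \left(- \frac{1}{2188740}\right) = - \frac{39416}{109437}$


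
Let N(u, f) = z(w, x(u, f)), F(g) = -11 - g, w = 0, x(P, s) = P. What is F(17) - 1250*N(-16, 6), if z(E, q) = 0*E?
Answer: -28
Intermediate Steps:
z(E, q) = 0
N(u, f) = 0
F(17) - 1250*N(-16, 6) = (-11 - 1*17) - 1250*0 = (-11 - 17) + 0 = -28 + 0 = -28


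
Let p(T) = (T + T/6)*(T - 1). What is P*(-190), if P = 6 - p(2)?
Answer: -2090/3 ≈ -696.67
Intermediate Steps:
p(T) = 7*T*(-1 + T)/6 (p(T) = (T + T*(⅙))*(-1 + T) = (T + T/6)*(-1 + T) = (7*T/6)*(-1 + T) = 7*T*(-1 + T)/6)
P = 11/3 (P = 6 - 7*2*(-1 + 2)/6 = 6 - 7*2/6 = 6 - 1*7/3 = 6 - 7/3 = 11/3 ≈ 3.6667)
P*(-190) = (11/3)*(-190) = -2090/3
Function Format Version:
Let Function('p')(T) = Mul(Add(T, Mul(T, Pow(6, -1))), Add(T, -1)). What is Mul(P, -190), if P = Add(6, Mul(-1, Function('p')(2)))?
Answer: Rational(-2090, 3) ≈ -696.67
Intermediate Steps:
Function('p')(T) = Mul(Rational(7, 6), T, Add(-1, T)) (Function('p')(T) = Mul(Add(T, Mul(T, Rational(1, 6))), Add(-1, T)) = Mul(Add(T, Mul(Rational(1, 6), T)), Add(-1, T)) = Mul(Mul(Rational(7, 6), T), Add(-1, T)) = Mul(Rational(7, 6), T, Add(-1, T)))
P = Rational(11, 3) (P = Add(6, Mul(-1, Mul(Rational(7, 6), 2, Add(-1, 2)))) = Add(6, Mul(-1, Mul(Rational(7, 6), 2, 1))) = Add(6, Mul(-1, Rational(7, 3))) = Add(6, Rational(-7, 3)) = Rational(11, 3) ≈ 3.6667)
Mul(P, -190) = Mul(Rational(11, 3), -190) = Rational(-2090, 3)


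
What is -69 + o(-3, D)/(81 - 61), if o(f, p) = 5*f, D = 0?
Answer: -279/4 ≈ -69.750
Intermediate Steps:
-69 + o(-3, D)/(81 - 61) = -69 + (5*(-3))/(81 - 61) = -69 - 15/20 = -69 + (1/20)*(-15) = -69 - ¾ = -279/4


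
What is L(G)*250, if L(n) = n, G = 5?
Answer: 1250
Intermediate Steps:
L(G)*250 = 5*250 = 1250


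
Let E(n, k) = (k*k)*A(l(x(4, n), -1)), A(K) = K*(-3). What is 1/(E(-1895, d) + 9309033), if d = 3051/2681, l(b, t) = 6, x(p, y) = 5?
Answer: 7187761/66910936790295 ≈ 1.0742e-7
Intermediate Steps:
A(K) = -3*K
d = 3051/2681 (d = 3051*(1/2681) = 3051/2681 ≈ 1.1380)
E(n, k) = -18*k² (E(n, k) = (k*k)*(-3*6) = k²*(-18) = -18*k²)
1/(E(-1895, d) + 9309033) = 1/(-18*(3051/2681)² + 9309033) = 1/(-18*9308601/7187761 + 9309033) = 1/(-167554818/7187761 + 9309033) = 1/(66910936790295/7187761) = 7187761/66910936790295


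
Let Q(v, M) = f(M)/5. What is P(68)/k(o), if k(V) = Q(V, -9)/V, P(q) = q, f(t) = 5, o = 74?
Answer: 5032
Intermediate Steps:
Q(v, M) = 1 (Q(v, M) = 5/5 = 5*(1/5) = 1)
k(V) = 1/V
P(68)/k(o) = 68/(1/74) = 68*74 = 5032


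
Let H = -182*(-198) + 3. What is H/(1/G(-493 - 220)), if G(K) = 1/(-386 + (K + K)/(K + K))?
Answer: -36039/385 ≈ -93.608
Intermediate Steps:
H = 36039 (H = 36036 + 3 = 36039)
G(K) = -1/385 (G(K) = 1/(-386 + (2*K)/((2*K))) = 1/(-386 + (2*K)*(1/(2*K))) = 1/(-386 + 1) = 1/(-385) = -1/385)
H/(1/G(-493 - 220)) = 36039/(1/(-1/385)) = 36039/(-385) = 36039*(-1/385) = -36039/385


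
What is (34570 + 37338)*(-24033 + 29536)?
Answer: 395709724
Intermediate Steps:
(34570 + 37338)*(-24033 + 29536) = 71908*5503 = 395709724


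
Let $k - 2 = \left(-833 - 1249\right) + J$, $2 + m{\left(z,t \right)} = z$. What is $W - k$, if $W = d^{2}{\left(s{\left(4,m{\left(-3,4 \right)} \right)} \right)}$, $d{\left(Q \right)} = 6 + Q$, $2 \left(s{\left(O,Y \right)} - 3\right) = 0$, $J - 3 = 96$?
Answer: $2062$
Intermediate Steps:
$J = 99$ ($J = 3 + 96 = 99$)
$m{\left(z,t \right)} = -2 + z$
$s{\left(O,Y \right)} = 3$ ($s{\left(O,Y \right)} = 3 + \frac{1}{2} \cdot 0 = 3 + 0 = 3$)
$W = 81$ ($W = \left(6 + 3\right)^{2} = 9^{2} = 81$)
$k = -1981$ ($k = 2 + \left(\left(-833 - 1249\right) + 99\right) = 2 + \left(-2082 + 99\right) = 2 - 1983 = -1981$)
$W - k = 81 - -1981 = 81 + 1981 = 2062$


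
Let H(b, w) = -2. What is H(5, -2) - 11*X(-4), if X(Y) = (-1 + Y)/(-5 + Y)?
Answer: -73/9 ≈ -8.1111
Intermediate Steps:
X(Y) = (-1 + Y)/(-5 + Y)
H(5, -2) - 11*X(-4) = -2 - 11*(-1 - 4)/(-5 - 4) = -2 - 11*(-5)/(-9) = -2 - (-11)*(-5)/9 = -2 - 11*5/9 = -2 - 55/9 = -73/9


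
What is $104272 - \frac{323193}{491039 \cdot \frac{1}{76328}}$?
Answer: $\frac{26532943304}{491039} \approx 54034.0$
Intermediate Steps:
$104272 - \frac{323193}{491039 \cdot \frac{1}{76328}} = 104272 - \frac{323193}{\frac{491039}{76328}} = 104272 - \frac{24668675304}{491039} = \frac{26532943304}{491039}$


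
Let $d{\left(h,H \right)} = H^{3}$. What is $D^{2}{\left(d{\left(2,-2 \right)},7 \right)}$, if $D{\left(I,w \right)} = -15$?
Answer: $225$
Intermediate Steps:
$D^{2}{\left(d{\left(2,-2 \right)},7 \right)} = \left(-15\right)^{2} = 225$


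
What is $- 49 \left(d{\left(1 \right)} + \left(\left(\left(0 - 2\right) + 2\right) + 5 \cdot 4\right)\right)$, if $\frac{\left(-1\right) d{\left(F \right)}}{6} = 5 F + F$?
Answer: $784$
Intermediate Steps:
$d{\left(F \right)} = - 36 F$ ($d{\left(F \right)} = - 6 \left(5 F + F\right) = - 6 \cdot 6 F = - 36 F$)
$- 49 \left(d{\left(1 \right)} + \left(\left(\left(0 - 2\right) + 2\right) + 5 \cdot 4\right)\right) = - 49 \left(\left(-36\right) 1 + \left(\left(\left(0 - 2\right) + 2\right) + 5 \cdot 4\right)\right) = - 49 \left(-36 + \left(\left(-2 + 2\right) + 20\right)\right) = - 49 \left(-36 + \left(0 + 20\right)\right) = - 49 \left(-36 + 20\right) = \left(-49\right) \left(-16\right) = 784$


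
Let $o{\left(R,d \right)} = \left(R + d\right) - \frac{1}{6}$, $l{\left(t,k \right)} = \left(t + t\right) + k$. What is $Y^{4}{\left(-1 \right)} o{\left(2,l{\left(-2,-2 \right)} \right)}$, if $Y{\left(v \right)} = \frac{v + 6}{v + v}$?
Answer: $- \frac{15625}{96} \approx -162.76$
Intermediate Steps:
$Y{\left(v \right)} = \frac{6 + v}{2 v}$
$l{\left(t,k \right)} = k + 2 t$ ($l{\left(t,k \right)} = 2 t + k = k + 2 t$)
$o{\left(R,d \right)} = - \frac{1}{6} + R + d$ ($o{\left(R,d \right)} = \left(R + d\right) - \frac{1}{6} = - \frac{1}{6} + R + d$)
$Y^{4}{\left(-1 \right)} o{\left(2,l{\left(-2,-2 \right)} \right)} = \left(\frac{6 - 1}{2 \left(-1\right)}\right)^{4} \left(- \frac{1}{6} + 2 + \left(-2 + 2 \left(-2\right)\right)\right) = \left(\frac{1}{2} \left(-1\right) 5\right)^{4} \left(- \frac{1}{6} + 2 - 6\right) = \left(- \frac{5}{2}\right)^{4} \left(- \frac{1}{6} + 2 - 6\right) = \frac{625}{16} \left(- \frac{25}{6}\right) = - \frac{15625}{96}$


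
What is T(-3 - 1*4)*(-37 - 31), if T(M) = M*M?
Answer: -3332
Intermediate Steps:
T(M) = M²
T(-3 - 1*4)*(-37 - 31) = (-3 - 1*4)²*(-37 - 31) = (-3 - 4)²*(-68) = (-7)²*(-68) = 49*(-68) = -3332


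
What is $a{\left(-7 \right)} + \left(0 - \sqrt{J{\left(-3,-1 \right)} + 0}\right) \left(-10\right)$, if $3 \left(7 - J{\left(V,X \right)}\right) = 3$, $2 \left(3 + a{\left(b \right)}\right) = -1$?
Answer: $- \frac{7}{2} + 10 \sqrt{6} \approx 20.995$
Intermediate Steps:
$a{\left(b \right)} = - \frac{7}{2}$ ($a{\left(b \right)} = -3 + \frac{1}{2} \left(-1\right) = -3 - \frac{1}{2} = - \frac{7}{2}$)
$J{\left(V,X \right)} = 6$ ($J{\left(V,X \right)} = 7 - 1 = 6$)
$a{\left(-7 \right)} + \left(0 - \sqrt{J{\left(-3,-1 \right)} + 0}\right) \left(-10\right) = - \frac{7}{2} + \left(0 - \sqrt{6 + 0}\right) \left(-10\right) = - \frac{7}{2} + \left(0 - \sqrt{6}\right) \left(-10\right) = - \frac{7}{2} + - \sqrt{6} \left(-10\right) = - \frac{7}{2} + 10 \sqrt{6}$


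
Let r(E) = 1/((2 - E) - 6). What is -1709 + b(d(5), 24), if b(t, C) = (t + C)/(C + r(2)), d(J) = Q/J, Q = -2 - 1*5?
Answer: -1221257/715 ≈ -1708.1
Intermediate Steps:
Q = -7 (Q = -2 - 5 = -7)
d(J) = -7/J
r(E) = 1/(-4 - E)
b(t, C) = (C + t)/(-⅙ + C) (b(t, C) = (t + C)/(C - 1/(4 + 2)) = (C + t)/(C - 1/6) = (C + t)/(C - 1*⅙) = (C + t)/(C - ⅙) = (C + t)/(-⅙ + C))
-1709 + b(d(5), 24) = -1709 + 6*(24 - 7/5)/(-1 + 6*24) = -1709 + 6*(24 - 7*⅕)/(-1 + 144) = -1709 + 6*(24 - 7/5)/143 = -1709 + 6*(1/143)*(113/5) = -1709 + 678/715 = -1221257/715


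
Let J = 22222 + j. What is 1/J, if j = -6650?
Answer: 1/15572 ≈ 6.4218e-5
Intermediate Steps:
J = 15572 (J = 22222 - 6650 = 15572)
1/J = 1/15572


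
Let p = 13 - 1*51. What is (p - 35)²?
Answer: 5329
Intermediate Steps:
p = -38 (p = 13 - 51 = -38)
(p - 35)² = (-38 - 35)² = (-73)² = 5329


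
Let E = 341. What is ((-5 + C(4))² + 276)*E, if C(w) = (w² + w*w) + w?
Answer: 421817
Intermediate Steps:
C(w) = w + 2*w² (C(w) = (w² + w²) + w = 2*w² + w = w + 2*w²)
((-5 + C(4))² + 276)*E = ((-5 + 4*(1 + 2*4))² + 276)*341 = ((-5 + 4*(1 + 8))² + 276)*341 = ((-5 + 4*9)² + 276)*341 = ((-5 + 36)² + 276)*341 = (31² + 276)*341 = (961 + 276)*341 = 1237*341 = 421817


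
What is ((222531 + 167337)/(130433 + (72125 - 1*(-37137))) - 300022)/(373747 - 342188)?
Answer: -71913383422/7564534505 ≈ -9.5067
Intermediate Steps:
((222531 + 167337)/(130433 + (72125 - 1*(-37137))) - 300022)/(373747 - 342188) = (389868/(130433 + (72125 + 37137)) - 300022)/31559 = (389868/(130433 + 109262) - 300022)*(1/31559) = (389868/239695 - 300022)*(1/31559) = -71913383422/239695*1/31559 = -71913383422/7564534505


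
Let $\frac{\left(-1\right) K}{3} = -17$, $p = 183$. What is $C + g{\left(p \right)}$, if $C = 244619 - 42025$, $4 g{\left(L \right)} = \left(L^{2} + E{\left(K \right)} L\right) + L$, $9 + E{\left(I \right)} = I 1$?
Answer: $\frac{425867}{2} \approx 2.1293 \cdot 10^{5}$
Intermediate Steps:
$K = 51$ ($K = \left(-3\right) \left(-17\right) = 51$)
$E{\left(I \right)} = -9 + I$ ($E{\left(I \right)} = -9 + I 1 = -9 + I$)
$g{\left(L \right)} = \frac{L^{2}}{4} + \frac{43 L}{4}$ ($g{\left(L \right)} = \frac{\left(L^{2} + \left(-9 + 51\right) L\right) + L}{4} = \frac{\left(L^{2} + 42 L\right) + L}{4} = \frac{L^{2} + 43 L}{4} = \frac{L^{2}}{4} + \frac{43 L}{4}$)
$C = 202594$
$C + g{\left(p \right)} = 202594 + \frac{1}{4} \cdot 183 \left(43 + 183\right) = 202594 + \frac{1}{4} \cdot 183 \cdot 226 = 202594 + \frac{20679}{2} = \frac{425867}{2}$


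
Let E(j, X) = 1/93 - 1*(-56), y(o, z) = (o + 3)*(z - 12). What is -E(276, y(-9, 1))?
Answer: -5209/93 ≈ -56.011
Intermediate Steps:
y(o, z) = (-12 + z)*(3 + o) (y(o, z) = (3 + o)*(-12 + z) = (-12 + z)*(3 + o))
E(j, X) = 5209/93 (E(j, X) = 1/93 + 56 = 5209/93)
-E(276, y(-9, 1)) = -1*5209/93 = -5209/93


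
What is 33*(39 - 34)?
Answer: 165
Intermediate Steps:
33*(39 - 34) = 33*5 = 165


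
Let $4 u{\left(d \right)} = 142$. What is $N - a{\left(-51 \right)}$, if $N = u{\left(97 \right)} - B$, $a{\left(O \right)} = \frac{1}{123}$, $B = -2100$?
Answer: $\frac{525331}{246} \approx 2135.5$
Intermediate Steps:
$u{\left(d \right)} = \frac{71}{2}$ ($u{\left(d \right)} = \frac{1}{4} \cdot 142 = \frac{71}{2}$)
$a{\left(O \right)} = \frac{1}{123}$
$N = \frac{4271}{2}$ ($N = \frac{71}{2} - -2100 = \frac{71}{2} + 2100 = \frac{4271}{2} \approx 2135.5$)
$N - a{\left(-51 \right)} = \frac{4271}{2} - \frac{1}{123} = \frac{525331}{246}$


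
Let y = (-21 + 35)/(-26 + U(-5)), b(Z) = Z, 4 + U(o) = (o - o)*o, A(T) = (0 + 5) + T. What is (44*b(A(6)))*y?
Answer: -3388/15 ≈ -225.87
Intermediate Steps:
A(T) = 5 + T
U(o) = -4 (U(o) = -4 + (o - o)*o = -4 + 0*o = -4 + 0 = -4)
y = -7/15 (y = (-21 + 35)/(-26 - 4) = 14/(-30) = 14*(-1/30) = -7/15 ≈ -0.46667)
(44*b(A(6)))*y = (44*(5 + 6))*(-7/15) = (44*11)*(-7/15) = 484*(-7/15) = -3388/15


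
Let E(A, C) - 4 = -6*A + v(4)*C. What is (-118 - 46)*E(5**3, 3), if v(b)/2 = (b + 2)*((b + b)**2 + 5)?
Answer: -285032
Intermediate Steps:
v(b) = 2*(2 + b)*(5 + 4*b**2) (v(b) = 2*((b + 2)*((b + b)**2 + 5)) = 2*((2 + b)*((2*b)**2 + 5)) = 2*((2 + b)*(4*b**2 + 5)) = 2*((2 + b)*(5 + 4*b**2)) = 2*(2 + b)*(5 + 4*b**2))
E(A, C) = 4 - 6*A + 828*C (E(A, C) = 4 + (-6*A + (20 + 8*4**3 + 10*4 + 16*4**2)*C) = 4 + (-6*A + (20 + 8*64 + 40 + 16*16)*C) = 4 + (-6*A + (20 + 512 + 40 + 256)*C) = 4 + (-6*A + 828*C) = 4 - 6*A + 828*C)
(-118 - 46)*E(5**3, 3) = (-118 - 46)*(4 - 6*5**3 + 828*3) = -164*(4 - 6*125 + 2484) = -164*(4 - 750 + 2484) = -164*1738 = -285032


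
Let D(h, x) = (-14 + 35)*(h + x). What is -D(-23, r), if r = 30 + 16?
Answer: -483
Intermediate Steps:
r = 46
D(h, x) = 21*h + 21*x (D(h, x) = 21*(h + x) = 21*h + 21*x)
-D(-23, r) = -(21*(-23) + 21*46) = -(-483 + 966) = -1*483 = -483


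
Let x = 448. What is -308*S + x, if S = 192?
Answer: -58688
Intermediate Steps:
-308*S + x = -308*192 + 448 = -59136 + 448 = -58688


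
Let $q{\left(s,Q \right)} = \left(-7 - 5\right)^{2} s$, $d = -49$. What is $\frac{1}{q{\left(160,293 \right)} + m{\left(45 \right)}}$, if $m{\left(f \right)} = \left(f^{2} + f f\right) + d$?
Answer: $\frac{1}{27041} \approx 3.6981 \cdot 10^{-5}$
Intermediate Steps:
$m{\left(f \right)} = -49 + 2 f^{2}$ ($m{\left(f \right)} = \left(f^{2} + f f\right) - 49 = \left(f^{2} + f^{2}\right) - 49 = 2 f^{2} - 49 = -49 + 2 f^{2}$)
$q{\left(s,Q \right)} = 144 s$ ($q{\left(s,Q \right)} = \left(-12\right)^{2} s = 144 s$)
$\frac{1}{q{\left(160,293 \right)} + m{\left(45 \right)}} = \frac{1}{144 \cdot 160 - \left(49 - 2 \cdot 45^{2}\right)} = \frac{1}{23040 + \left(-49 + 2 \cdot 2025\right)} = \frac{1}{23040 + \left(-49 + 4050\right)} = \frac{1}{23040 + 4001} = \frac{1}{27041}$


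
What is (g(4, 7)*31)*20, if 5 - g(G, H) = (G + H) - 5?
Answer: -620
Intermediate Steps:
g(G, H) = 10 - G - H (g(G, H) = 5 - ((G + H) - 5) = 5 - (-5 + G + H) = 5 + (5 - G - H) = 10 - G - H)
(g(4, 7)*31)*20 = ((10 - 1*4 - 1*7)*31)*20 = ((10 - 4 - 7)*31)*20 = -1*31*20 = -31*20 = -620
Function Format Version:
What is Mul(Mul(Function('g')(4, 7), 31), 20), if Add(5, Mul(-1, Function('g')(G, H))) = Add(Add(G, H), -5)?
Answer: -620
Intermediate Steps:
Function('g')(G, H) = Add(10, Mul(-1, G), Mul(-1, H)) (Function('g')(G, H) = Add(5, Mul(-1, Add(Add(G, H), -5))) = Add(5, Mul(-1, Add(-5, G, H))) = Add(5, Add(5, Mul(-1, G), Mul(-1, H))) = Add(10, Mul(-1, G), Mul(-1, H)))
Mul(Mul(Function('g')(4, 7), 31), 20) = Mul(Mul(Add(10, Mul(-1, 4), Mul(-1, 7)), 31), 20) = Mul(Mul(Add(10, -4, -7), 31), 20) = Mul(Mul(-1, 31), 20) = Mul(-31, 20) = -620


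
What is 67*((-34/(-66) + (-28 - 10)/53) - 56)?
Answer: -6585899/1749 ≈ -3765.5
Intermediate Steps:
67*((-34/(-66) + (-28 - 10)/53) - 56) = 67*((-34*(-1/66) - 38*1/53) - 56) = 67*((17/33 - 38/53) - 56) = 67*(-353/1749 - 56) = 67*(-98297/1749) = -6585899/1749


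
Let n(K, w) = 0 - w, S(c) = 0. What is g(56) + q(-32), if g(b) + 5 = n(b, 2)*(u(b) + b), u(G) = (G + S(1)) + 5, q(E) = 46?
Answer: -193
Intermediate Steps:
n(K, w) = -w
u(G) = 5 + G (u(G) = (G + 0) + 5 = G + 5 = 5 + G)
g(b) = -15 - 4*b (g(b) = -5 + (-1*2)*((5 + b) + b) = -5 - 2*(5 + 2*b) = -5 + (-10 - 4*b) = -15 - 4*b)
g(56) + q(-32) = (-15 - 4*56) + 46 = (-15 - 224) + 46 = -239 + 46 = -193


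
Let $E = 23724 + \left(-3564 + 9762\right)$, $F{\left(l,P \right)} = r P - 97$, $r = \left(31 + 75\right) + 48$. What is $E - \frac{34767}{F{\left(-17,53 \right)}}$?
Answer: $\frac{241286163}{8065} \approx 29918.0$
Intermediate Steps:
$r = 154$ ($r = 106 + 48 = 154$)
$F{\left(l,P \right)} = -97 + 154 P$ ($F{\left(l,P \right)} = 154 P - 97 = -97 + 154 P$)
$E = 29922$ ($E = 23724 + 6198 = 29922$)
$E - \frac{34767}{F{\left(-17,53 \right)}} = 29922 - \frac{34767}{-97 + 154 \cdot 53} = 29922 - \frac{34767}{-97 + 8162} = 29922 - \frac{34767}{8065} = \frac{241286163}{8065}$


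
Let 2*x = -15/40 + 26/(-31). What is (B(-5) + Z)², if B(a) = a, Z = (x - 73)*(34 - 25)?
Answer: 109601385721/246016 ≈ 4.4551e+5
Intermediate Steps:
x = -301/496 (x = (-15/40 + 26/(-31))/2 = (-15*1/40 + 26*(-1/31))/2 = (-3/8 - 26/31)/2 = (½)*(-301/248) = -301/496 ≈ -0.60685)
Z = -328581/496 (Z = (-301/496 - 73)*(34 - 25) = -36509/496*9 = -328581/496 ≈ -662.46)
(B(-5) + Z)² = (-5 - 328581/496)² = (-331061/496)² = 109601385721/246016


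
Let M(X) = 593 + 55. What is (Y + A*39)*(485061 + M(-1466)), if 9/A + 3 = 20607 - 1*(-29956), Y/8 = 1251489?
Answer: 245866998879624339/50560 ≈ 4.8629e+12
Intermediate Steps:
Y = 10011912 (Y = 8*1251489 = 10011912)
A = 9/50560 (A = 9/(-3 + (20607 - 1*(-29956))) = 9/(-3 + (20607 + 29956)) = 9/(-3 + 50563) = 9/50560 ≈ 0.00017801)
M(X) = 648
(Y + A*39)*(485061 + M(-1466)) = (10011912 + (9/50560)*39)*(485061 + 648) = (10011912 + 351/50560)*485709 = (506202271071/50560)*485709 = 245866998879624339/50560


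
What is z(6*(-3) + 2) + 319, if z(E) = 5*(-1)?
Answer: 314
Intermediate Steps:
z(E) = -5
z(6*(-3) + 2) + 319 = -5 + 319 = 314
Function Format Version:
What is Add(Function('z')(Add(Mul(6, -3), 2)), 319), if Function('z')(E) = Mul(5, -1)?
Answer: 314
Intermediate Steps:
Function('z')(E) = -5
Add(Function('z')(Add(Mul(6, -3), 2)), 319) = Add(-5, 319) = 314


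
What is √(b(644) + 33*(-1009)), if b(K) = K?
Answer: I*√32653 ≈ 180.7*I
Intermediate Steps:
√(b(644) + 33*(-1009)) = √(644 + 33*(-1009)) = √(644 - 33297) = √(-32653) = I*√32653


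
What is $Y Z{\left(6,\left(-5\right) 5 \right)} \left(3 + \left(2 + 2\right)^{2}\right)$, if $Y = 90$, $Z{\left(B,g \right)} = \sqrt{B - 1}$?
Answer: $1710 \sqrt{5} \approx 3823.7$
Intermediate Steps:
$Z{\left(B,g \right)} = \sqrt{-1 + B}$
$Y Z{\left(6,\left(-5\right) 5 \right)} \left(3 + \left(2 + 2\right)^{2}\right) = 90 \sqrt{-1 + 6} \left(3 + \left(2 + 2\right)^{2}\right) = 90 \sqrt{5} \left(3 + 4^{2}\right) = 90 \sqrt{5} \left(3 + 16\right) = 90 \sqrt{5} \cdot 19 = 90 \cdot 19 \sqrt{5} = 1710 \sqrt{5}$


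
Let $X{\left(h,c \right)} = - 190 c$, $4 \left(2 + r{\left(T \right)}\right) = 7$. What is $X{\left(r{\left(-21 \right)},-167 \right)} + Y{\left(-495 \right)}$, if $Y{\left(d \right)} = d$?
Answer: $31235$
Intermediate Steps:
$r{\left(T \right)} = - \frac{1}{4}$ ($r{\left(T \right)} = -2 + \frac{1}{4} \cdot 7 = -2 + \frac{7}{4} = - \frac{1}{4}$)
$X{\left(r{\left(-21 \right)},-167 \right)} + Y{\left(-495 \right)} = \left(-190\right) \left(-167\right) - 495 = 31730 - 495 = 31235$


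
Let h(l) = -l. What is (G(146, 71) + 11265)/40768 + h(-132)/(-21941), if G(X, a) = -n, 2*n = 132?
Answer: 240335883/894490688 ≈ 0.26868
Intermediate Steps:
n = 66 (n = (½)*132 = 66)
G(X, a) = -66 (G(X, a) = -1*66 = -66)
(G(146, 71) + 11265)/40768 + h(-132)/(-21941) = (-66 + 11265)/40768 - 1*(-132)/(-21941) = 11199*(1/40768) + 132*(-1/21941) = 11199/40768 - 132/21941 = 240335883/894490688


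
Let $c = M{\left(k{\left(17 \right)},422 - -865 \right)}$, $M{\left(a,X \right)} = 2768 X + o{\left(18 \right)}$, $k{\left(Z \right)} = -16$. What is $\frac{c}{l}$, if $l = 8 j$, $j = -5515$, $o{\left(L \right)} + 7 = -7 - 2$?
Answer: $- \frac{89060}{1103} \approx -80.743$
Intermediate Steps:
$o{\left(L \right)} = -16$ ($o{\left(L \right)} = -7 - 9 = -16$)
$M{\left(a,X \right)} = -16 + 2768 X$ ($M{\left(a,X \right)} = 2768 X - 16 = -16 + 2768 X$)
$c = 3562400$ ($c = -16 + 2768 \left(422 - -865\right) = -16 + 2768 \left(422 + 865\right) = -16 + 2768 \cdot 1287 = -16 + 3562416 = 3562400$)
$l = -44120$ ($l = 8 \left(-5515\right) = -44120$)
$\frac{c}{l} = \frac{3562400}{-44120} = 3562400 \left(- \frac{1}{44120}\right) = - \frac{89060}{1103}$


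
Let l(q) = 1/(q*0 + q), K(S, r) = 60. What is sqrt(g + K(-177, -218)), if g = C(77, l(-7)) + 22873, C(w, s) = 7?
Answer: 2*sqrt(5735) ≈ 151.46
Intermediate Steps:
l(q) = 1/q (l(q) = 1/(0 + q) = 1/q)
g = 22880 (g = 7 + 22873 = 22880)
sqrt(g + K(-177, -218)) = sqrt(22880 + 60) = sqrt(22940) = 2*sqrt(5735)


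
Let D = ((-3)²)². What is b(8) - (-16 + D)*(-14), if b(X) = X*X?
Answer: 974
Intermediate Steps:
b(X) = X²
D = 81 (D = 9² = 81)
b(8) - (-16 + D)*(-14) = 8² - (-16 + 81)*(-14) = 64 - 65*(-14) = 64 - 1*(-910) = 64 + 910 = 974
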